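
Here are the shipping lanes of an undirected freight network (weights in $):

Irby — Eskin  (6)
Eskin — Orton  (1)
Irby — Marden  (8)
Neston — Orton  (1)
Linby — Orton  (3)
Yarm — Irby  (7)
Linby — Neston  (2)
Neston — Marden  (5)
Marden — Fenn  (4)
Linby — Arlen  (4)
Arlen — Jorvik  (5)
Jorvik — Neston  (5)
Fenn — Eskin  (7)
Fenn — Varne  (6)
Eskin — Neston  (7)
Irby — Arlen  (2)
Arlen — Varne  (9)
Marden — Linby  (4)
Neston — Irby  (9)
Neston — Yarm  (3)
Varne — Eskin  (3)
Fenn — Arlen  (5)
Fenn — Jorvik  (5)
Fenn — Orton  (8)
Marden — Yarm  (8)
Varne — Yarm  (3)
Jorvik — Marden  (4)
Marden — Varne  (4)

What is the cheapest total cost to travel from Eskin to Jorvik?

Shortest distances from Eskin:
Eskin: 0
Orton: 1  (via Eskin)
Neston: 2  (via Orton)
Varne: 3  (via Eskin)
Linby: 4  (via Orton)
Yarm: 5  (via Neston)
Irby: 6  (via Eskin)
Marden: 7  (via Neston)
Fenn: 7  (via Eskin)
Jorvik: 7  (via Neston)
Shortest route: Eskin–Orton–Neston–Jorvik = $7.

$7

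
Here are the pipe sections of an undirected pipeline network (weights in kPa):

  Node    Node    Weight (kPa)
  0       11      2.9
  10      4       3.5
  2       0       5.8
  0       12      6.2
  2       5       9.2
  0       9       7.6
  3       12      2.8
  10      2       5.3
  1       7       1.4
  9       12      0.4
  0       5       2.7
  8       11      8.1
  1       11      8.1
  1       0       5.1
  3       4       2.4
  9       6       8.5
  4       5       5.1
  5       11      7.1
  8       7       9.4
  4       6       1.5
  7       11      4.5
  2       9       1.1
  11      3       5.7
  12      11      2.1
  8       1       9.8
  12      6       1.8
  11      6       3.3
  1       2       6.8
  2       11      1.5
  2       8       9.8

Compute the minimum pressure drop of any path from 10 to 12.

Compare a few routes:
10–4–3–12: 3.5+2.4+2.8 = 8.7
10–4–6–12: 3.5+1.5+1.8 = 6.8
Cheapest is 10–4–6–12 at 6.8 kPa.

6.8 kPa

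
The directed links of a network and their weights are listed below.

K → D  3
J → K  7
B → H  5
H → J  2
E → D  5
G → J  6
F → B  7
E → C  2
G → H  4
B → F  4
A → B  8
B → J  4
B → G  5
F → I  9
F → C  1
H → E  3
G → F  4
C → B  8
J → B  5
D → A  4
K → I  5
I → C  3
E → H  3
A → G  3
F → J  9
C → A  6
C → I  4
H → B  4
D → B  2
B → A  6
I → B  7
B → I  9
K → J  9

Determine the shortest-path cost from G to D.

Candidate routes:
G–H–B–J–K–D: 4+4+4+7+3 = 22
G–H–E–D: 4+3+5 = 12
G–J–K–D: 6+7+3 = 16
G–H–J–K–D: 4+2+7+3 = 16
The minimum is 12 via G–H–E–D.

12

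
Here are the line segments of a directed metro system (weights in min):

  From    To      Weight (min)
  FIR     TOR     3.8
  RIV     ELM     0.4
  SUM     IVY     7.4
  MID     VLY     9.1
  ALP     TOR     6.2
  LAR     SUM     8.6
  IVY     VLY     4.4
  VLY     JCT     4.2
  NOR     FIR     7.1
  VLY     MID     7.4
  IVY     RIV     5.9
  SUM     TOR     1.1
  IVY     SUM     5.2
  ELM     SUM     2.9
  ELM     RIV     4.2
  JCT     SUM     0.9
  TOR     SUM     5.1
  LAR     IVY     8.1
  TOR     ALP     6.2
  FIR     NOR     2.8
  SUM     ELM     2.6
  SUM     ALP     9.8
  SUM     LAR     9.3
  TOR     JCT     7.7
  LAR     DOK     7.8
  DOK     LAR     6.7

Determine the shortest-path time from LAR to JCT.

Enumerating some paths:
LAR–IVY–VLY–JCT: 8.1+4.4+4.2 = 16.7
LAR–SUM–TOR–JCT: 8.6+1.1+7.7 = 17.4
LAR–IVY–SUM–TOR–JCT: 8.1+5.2+1.1+7.7 = 22.1
Cheapest is LAR–IVY–VLY–JCT at 16.7 min.

16.7 min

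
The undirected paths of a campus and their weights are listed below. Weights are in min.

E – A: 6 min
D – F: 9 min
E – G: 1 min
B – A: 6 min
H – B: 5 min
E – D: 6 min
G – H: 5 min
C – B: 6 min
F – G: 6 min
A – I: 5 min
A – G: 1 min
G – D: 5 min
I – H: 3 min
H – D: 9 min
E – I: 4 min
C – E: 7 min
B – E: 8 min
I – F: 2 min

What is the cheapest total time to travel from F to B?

10 min

Shortest distances from F:
F: 0
I: 2  (via F)
H: 5  (via I)
E: 6  (via I)
G: 6  (via F)
A: 7  (via I)
D: 9  (via F)
B: 10  (via H)
Shortest route: F → I → H → B = 10 min.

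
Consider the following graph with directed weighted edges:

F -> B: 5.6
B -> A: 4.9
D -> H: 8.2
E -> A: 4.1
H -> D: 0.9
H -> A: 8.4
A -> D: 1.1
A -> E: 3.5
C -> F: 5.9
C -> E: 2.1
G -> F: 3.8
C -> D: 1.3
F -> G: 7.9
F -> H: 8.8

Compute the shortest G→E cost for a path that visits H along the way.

Best G to H: G–F–H costing 12.6
Shortest H→E: H–A–E = 11.9
Total via H: 12.6 + 11.9 = 24.5.

24.5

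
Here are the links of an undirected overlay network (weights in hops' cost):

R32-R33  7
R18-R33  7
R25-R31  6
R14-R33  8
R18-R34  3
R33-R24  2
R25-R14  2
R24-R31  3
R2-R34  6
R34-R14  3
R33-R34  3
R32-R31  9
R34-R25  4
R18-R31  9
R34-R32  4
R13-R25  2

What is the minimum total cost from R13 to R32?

10 hops' cost

Running Dijkstra from R13:
R13: 0
R25: 2  (via R13)
R14: 4  (via R25)
R34: 6  (via R25)
R31: 8  (via R25)
R18: 9  (via R34)
R33: 9  (via R34)
R32: 10  (via R34)
Shortest route: R13 → R25 → R34 → R32 = 10 hops' cost.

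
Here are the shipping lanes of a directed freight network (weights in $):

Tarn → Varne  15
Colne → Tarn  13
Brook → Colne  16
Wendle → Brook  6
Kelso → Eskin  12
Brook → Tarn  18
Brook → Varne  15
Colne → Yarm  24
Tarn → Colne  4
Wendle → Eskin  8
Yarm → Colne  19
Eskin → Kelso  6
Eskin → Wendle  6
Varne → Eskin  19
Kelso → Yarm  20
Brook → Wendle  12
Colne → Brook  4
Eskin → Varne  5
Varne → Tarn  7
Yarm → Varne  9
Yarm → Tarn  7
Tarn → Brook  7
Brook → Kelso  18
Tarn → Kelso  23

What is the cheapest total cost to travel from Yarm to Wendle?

$26

Candidate routes:
Yarm → Tarn → Colne → Brook → Wendle: 7+4+4+12 = 27
Yarm → Tarn → Brook → Wendle: 7+7+12 = 26
The minimum is $26 via Yarm → Tarn → Brook → Wendle.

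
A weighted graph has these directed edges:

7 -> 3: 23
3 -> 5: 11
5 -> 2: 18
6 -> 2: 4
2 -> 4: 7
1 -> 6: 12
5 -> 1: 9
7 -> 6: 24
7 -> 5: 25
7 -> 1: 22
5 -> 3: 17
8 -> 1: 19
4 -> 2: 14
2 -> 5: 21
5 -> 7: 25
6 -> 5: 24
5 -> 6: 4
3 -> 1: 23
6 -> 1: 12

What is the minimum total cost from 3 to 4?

26

Compare a few routes:
3 - 5 - 2 - 4: 11+18+7 = 36
3 - 5 - 1 - 6 - 2 - 4: 11+9+12+4+7 = 43
3 - 5 - 6 - 2 - 4: 11+4+4+7 = 26
Cheapest is 3 - 5 - 6 - 2 - 4 at 26.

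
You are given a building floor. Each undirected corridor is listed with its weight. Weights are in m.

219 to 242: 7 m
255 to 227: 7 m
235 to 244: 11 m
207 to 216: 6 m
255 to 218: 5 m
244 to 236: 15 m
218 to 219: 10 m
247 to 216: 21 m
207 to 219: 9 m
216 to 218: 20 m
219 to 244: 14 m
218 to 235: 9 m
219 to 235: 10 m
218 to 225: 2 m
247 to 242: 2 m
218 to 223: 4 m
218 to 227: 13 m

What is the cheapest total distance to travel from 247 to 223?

Candidate routes:
247 - 242 - 219 - 218 - 223: 2+7+10+4 = 23
247 - 242 - 219 - 235 - 218 - 223: 2+7+10+9+4 = 32
Cheapest is 247 - 242 - 219 - 218 - 223 at 23 m.

23 m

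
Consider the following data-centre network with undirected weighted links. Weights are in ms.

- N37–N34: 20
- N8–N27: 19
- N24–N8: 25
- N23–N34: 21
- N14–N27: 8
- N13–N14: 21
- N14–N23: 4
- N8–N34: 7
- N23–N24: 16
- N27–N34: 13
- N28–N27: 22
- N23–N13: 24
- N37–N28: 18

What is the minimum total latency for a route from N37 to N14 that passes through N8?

Shortest N37→N8: N37 → N34 → N8 = 27
Best N8 to N14: N8 → N27 → N14 costing 27
Total via N8: 27 + 27 = 54 ms.

54 ms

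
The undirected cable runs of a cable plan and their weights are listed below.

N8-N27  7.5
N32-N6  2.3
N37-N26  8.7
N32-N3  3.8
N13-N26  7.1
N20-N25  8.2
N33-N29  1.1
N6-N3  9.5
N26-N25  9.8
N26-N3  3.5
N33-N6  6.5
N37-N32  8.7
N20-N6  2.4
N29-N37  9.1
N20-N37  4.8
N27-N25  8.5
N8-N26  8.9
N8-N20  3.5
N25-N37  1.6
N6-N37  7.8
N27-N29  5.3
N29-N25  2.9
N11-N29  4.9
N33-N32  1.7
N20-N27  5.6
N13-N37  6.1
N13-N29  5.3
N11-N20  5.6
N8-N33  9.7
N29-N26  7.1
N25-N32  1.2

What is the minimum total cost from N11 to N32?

7.7

Enumerating some paths:
N11 → N29 → N25 → N32: 4.9+2.9+1.2 = 9
N11 → N20 → N6 → N32: 5.6+2.4+2.3 = 10.3
N11 → N20 → N37 → N25 → N32: 5.6+4.8+1.6+1.2 = 13.2
N11 → N29 → N33 → N32: 4.9+1.1+1.7 = 7.7
The minimum is 7.7 via N11 → N29 → N33 → N32.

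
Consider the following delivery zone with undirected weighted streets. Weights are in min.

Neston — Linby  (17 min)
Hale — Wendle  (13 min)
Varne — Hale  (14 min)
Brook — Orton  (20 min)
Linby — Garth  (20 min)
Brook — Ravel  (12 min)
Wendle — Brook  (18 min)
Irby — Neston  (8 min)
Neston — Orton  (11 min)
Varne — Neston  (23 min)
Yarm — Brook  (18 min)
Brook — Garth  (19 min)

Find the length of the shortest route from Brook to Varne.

Settle nodes by increasing distance from Brook:
Brook: 0
Ravel: 12  (via Brook)
Yarm: 18  (via Brook)
Wendle: 18  (via Brook)
Garth: 19  (via Brook)
Orton: 20  (via Brook)
Hale: 31  (via Wendle)
Neston: 31  (via Orton)
Irby: 39  (via Neston)
Linby: 39  (via Garth)
Varne: 45  (via Hale)
Shortest route: Brook–Wendle–Hale–Varne = 45 min.

45 min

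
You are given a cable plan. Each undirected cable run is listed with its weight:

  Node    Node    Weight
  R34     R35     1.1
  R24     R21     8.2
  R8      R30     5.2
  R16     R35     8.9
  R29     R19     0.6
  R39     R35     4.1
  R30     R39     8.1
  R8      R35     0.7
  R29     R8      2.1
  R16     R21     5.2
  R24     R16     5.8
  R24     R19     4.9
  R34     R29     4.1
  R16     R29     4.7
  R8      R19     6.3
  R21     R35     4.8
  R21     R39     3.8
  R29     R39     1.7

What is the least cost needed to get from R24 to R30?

12.8

Enumerating some paths:
R24 → R19 → R29 → R8 → R30: 4.9+0.6+2.1+5.2 = 12.8
R24 → R19 → R29 → R34 → R35 → R8 → R30: 4.9+0.6+4.1+1.1+0.7+5.2 = 16.6
R24 → R19 → R29 → R39 → R30: 4.9+0.6+1.7+8.1 = 15.3
R24 → R19 → R8 → R30: 4.9+6.3+5.2 = 16.4
Cheapest is R24 → R19 → R29 → R8 → R30 at 12.8.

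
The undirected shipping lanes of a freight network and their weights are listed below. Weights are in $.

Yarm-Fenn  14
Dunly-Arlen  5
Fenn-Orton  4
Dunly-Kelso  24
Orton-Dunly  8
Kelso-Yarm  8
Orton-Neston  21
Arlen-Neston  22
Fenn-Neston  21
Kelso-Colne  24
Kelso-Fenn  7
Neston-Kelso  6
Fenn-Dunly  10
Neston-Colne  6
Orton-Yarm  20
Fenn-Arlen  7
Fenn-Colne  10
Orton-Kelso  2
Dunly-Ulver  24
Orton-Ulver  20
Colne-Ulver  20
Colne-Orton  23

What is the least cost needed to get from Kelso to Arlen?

Settle nodes by increasing distance from Kelso:
Kelso: 0
Orton: 2  (via Kelso)
Fenn: 6  (via Orton)
Neston: 6  (via Kelso)
Yarm: 8  (via Kelso)
Dunly: 10  (via Orton)
Colne: 12  (via Neston)
Arlen: 13  (via Fenn)
Shortest route: Kelso → Orton → Fenn → Arlen = $13.

$13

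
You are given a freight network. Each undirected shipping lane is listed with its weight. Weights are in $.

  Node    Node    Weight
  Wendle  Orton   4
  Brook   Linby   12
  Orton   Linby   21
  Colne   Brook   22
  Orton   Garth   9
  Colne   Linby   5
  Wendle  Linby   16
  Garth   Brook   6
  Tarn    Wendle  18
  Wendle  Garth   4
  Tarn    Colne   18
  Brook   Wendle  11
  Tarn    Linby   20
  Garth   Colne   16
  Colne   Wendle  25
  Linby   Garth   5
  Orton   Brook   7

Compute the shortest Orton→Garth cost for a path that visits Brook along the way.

Shortest Orton→Brook: Orton–Brook = 7
Best Brook to Garth: Brook–Garth costing 6
Total via Brook: 7 + 6 = $13.

$13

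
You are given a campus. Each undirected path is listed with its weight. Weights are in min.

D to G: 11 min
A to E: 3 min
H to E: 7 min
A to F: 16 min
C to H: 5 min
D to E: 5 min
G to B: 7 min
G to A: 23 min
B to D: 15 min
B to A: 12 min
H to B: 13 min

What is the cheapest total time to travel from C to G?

25 min

Shortest distances from C:
C: 0
H: 5  (via C)
E: 12  (via H)
A: 15  (via E)
D: 17  (via E)
B: 18  (via H)
G: 25  (via B)
Shortest route: C → H → B → G = 25 min.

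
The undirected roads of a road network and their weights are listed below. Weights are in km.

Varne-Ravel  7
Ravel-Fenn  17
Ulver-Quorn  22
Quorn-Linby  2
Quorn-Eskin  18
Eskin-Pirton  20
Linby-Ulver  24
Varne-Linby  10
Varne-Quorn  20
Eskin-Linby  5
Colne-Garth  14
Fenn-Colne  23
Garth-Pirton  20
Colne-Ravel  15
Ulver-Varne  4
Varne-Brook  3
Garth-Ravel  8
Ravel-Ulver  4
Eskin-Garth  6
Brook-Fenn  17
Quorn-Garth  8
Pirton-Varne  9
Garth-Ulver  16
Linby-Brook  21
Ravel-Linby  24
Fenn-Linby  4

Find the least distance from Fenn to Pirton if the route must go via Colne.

Shortest Fenn→Colne: Fenn–Colne = 23
Best Colne to Pirton: Colne–Ravel–Varne–Pirton costing 31
Total via Colne: 23 + 31 = 54 km.

54 km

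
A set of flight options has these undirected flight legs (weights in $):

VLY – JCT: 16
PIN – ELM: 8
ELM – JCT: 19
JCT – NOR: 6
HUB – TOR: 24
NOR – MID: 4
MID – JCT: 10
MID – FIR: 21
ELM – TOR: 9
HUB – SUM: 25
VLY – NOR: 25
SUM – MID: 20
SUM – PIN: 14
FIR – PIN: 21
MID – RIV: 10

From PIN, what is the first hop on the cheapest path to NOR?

ELM

Candidate routes:
PIN - ELM - JCT - MID - NOR: 8+19+10+4 = 41
PIN - FIR - MID - NOR: 21+21+4 = 46
PIN - ELM - JCT - NOR: 8+19+6 = 33
PIN - SUM - MID - NOR: 14+20+4 = 38
Cheapest is PIN - ELM - JCT - NOR at $33.
So from PIN the first move is to ELM.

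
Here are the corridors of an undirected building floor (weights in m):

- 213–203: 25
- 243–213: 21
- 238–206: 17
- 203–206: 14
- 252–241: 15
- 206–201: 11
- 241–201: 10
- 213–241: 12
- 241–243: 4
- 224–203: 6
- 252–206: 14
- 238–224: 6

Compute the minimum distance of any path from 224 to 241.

Settle nodes by increasing distance from 224:
224: 0
238: 6  (via 224)
203: 6  (via 224)
206: 20  (via 203)
213: 31  (via 203)
201: 31  (via 206)
252: 34  (via 206)
241: 41  (via 201)
Shortest route: 224–203–206–201–241 = 41 m.

41 m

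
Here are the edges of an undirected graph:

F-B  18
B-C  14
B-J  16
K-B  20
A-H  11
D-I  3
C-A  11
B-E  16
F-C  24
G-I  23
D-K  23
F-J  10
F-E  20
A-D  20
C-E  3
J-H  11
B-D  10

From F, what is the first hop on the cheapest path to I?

B

Enumerating some paths:
F - J - B - D - I: 10+16+10+3 = 39
F - E - B - D - I: 20+16+10+3 = 49
F - B - D - I: 18+10+3 = 31
The minimum is 31 via F - B - D - I.
So from F the first move is to B.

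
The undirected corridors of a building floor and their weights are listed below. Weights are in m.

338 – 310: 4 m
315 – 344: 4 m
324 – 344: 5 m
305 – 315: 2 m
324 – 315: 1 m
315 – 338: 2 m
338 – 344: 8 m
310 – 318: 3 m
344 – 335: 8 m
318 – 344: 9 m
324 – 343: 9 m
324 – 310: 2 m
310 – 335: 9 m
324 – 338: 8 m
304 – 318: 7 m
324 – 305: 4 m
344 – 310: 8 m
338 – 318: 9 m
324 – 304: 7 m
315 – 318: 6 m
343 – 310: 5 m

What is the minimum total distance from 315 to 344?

4 m

Candidate routes:
315 → 324 → 344: 1+5 = 6
315 → 344: 4 = 4
Cheapest is 315 → 344 at 4 m.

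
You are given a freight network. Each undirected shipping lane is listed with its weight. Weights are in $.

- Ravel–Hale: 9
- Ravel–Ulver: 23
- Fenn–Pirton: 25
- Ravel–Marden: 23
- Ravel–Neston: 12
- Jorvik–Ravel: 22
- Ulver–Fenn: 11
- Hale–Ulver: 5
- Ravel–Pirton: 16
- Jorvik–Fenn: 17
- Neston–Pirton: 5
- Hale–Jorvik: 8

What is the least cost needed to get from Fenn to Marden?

Compare a few routes:
Fenn - Jorvik - Ravel - Marden: 17+22+23 = 62
Fenn - Ulver - Hale - Ravel - Marden: 11+5+9+23 = 48
Fenn - Ulver - Ravel - Marden: 11+23+23 = 57
Fenn - Jorvik - Hale - Ravel - Marden: 17+8+9+23 = 57
The minimum is $48 via Fenn - Ulver - Hale - Ravel - Marden.

$48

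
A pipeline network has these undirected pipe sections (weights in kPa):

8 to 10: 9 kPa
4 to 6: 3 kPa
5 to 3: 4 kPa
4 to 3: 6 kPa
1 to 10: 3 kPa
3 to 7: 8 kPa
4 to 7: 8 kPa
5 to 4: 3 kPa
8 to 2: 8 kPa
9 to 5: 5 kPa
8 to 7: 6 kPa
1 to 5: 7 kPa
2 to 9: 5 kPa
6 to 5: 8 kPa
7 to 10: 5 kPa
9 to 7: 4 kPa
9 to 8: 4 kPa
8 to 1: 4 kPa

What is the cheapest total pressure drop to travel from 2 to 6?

Enumerating some paths:
2 - 8 - 9 - 5 - 4 - 6: 8+4+5+3+3 = 23
2 - 9 - 5 - 6: 5+5+8 = 18
2 - 9 - 7 - 4 - 6: 5+4+8+3 = 20
2 - 9 - 5 - 4 - 6: 5+5+3+3 = 16
The minimum is 16 kPa via 2 - 9 - 5 - 4 - 6.

16 kPa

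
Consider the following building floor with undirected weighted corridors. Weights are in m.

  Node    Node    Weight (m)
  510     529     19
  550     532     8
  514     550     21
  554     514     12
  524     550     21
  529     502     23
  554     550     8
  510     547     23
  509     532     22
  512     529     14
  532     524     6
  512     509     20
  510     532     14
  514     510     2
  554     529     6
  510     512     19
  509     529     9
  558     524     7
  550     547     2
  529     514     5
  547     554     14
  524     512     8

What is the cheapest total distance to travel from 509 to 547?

25 m

Candidate routes:
509–529–554–547: 9+6+14 = 29
509–529–554–550–547: 9+6+8+2 = 25
509–532–550–547: 22+8+2 = 32
Cheapest is 509–529–554–550–547 at 25 m.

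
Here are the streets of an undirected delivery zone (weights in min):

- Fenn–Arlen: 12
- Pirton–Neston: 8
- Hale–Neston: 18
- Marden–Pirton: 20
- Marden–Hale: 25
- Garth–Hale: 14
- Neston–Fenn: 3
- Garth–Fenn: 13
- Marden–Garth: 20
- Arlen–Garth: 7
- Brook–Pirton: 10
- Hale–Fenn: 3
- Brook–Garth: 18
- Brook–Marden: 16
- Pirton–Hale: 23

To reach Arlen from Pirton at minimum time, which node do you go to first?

Enumerating some paths:
Pirton - Neston - Fenn - Garth - Arlen: 8+3+13+7 = 31
Pirton - Neston - Fenn - Arlen: 8+3+12 = 23
The minimum is 23 min via Pirton - Neston - Fenn - Arlen.
So from Pirton the first move is to Neston.

Neston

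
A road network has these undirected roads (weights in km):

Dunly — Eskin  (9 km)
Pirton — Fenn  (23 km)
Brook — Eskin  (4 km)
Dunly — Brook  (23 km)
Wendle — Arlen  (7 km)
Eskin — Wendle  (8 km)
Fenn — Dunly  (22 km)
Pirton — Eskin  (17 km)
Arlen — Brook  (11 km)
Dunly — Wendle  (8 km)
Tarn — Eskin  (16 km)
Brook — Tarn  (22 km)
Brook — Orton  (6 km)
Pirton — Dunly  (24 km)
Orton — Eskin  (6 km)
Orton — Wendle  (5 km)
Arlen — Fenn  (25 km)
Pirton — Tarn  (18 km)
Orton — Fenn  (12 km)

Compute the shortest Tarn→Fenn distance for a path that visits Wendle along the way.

41 km

Best Tarn to Wendle: Tarn → Eskin → Wendle costing 24
Best Wendle to Fenn: Wendle → Orton → Fenn costing 17
Total via Wendle: 24 + 17 = 41 km.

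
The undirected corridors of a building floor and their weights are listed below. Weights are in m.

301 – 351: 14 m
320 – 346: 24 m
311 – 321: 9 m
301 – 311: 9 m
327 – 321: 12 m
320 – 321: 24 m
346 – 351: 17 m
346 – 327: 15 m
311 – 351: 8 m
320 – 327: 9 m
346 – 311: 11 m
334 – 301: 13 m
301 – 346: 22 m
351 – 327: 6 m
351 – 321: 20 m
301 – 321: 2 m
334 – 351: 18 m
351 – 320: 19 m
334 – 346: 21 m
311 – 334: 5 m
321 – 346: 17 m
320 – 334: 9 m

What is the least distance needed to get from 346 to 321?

17 m

Candidate routes:
346–321: 17 = 17
346–311–321: 11+9 = 20
Cheapest is 346–321 at 17 m.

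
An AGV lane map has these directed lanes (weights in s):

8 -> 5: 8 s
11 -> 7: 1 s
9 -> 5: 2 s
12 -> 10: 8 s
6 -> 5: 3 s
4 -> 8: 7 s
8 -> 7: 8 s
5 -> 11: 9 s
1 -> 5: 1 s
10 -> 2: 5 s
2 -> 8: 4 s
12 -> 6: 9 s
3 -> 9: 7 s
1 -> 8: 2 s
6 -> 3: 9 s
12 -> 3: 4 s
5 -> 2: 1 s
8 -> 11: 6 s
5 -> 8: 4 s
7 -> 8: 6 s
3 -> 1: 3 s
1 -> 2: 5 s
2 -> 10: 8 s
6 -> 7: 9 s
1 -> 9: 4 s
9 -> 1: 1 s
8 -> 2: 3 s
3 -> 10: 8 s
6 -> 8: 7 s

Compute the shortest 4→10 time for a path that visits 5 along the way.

24 s

Shortest 4→5: 4 → 8 → 5 = 15
Shortest 5→10: 5 → 2 → 10 = 9
Total via 5: 15 + 9 = 24 s.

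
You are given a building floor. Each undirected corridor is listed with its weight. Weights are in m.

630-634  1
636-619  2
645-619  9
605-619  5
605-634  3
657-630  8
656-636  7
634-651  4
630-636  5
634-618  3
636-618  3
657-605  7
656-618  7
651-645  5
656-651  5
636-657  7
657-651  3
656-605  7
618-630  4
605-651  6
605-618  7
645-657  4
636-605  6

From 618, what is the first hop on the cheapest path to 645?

Enumerating some paths:
618–636–657–645: 3+7+4 = 14
618–634–651–645: 3+4+5 = 12
618–634–651–657–645: 3+4+3+4 = 14
618–630–634–651–645: 4+1+4+5 = 14
The minimum is 12 m via 618–634–651–645.
So from 618 the first move is to 634.

634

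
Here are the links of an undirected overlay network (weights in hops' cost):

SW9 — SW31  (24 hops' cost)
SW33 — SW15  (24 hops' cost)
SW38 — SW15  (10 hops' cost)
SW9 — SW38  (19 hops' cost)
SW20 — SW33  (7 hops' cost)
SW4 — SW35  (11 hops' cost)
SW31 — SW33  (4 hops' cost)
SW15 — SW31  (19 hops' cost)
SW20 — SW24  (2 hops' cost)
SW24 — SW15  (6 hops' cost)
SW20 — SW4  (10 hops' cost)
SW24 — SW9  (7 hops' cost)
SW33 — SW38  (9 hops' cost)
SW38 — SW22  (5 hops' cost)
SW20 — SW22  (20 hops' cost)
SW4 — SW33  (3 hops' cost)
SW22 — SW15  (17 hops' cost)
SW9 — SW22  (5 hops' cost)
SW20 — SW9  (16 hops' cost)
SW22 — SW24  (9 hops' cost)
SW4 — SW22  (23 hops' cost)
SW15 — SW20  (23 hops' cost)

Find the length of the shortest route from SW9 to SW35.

Compare a few routes:
SW9 → SW22 → SW24 → SW20 → SW33 → SW4 → SW35: 5+9+2+7+3+11 = 37
SW9 → SW22 → SW24 → SW20 → SW4 → SW35: 5+9+2+10+11 = 37
SW9 → SW22 → SW38 → SW33 → SW4 → SW35: 5+5+9+3+11 = 33
SW9 → SW24 → SW20 → SW4 → SW35: 7+2+10+11 = 30
The minimum is 30 hops' cost via SW9 → SW24 → SW20 → SW4 → SW35.

30 hops' cost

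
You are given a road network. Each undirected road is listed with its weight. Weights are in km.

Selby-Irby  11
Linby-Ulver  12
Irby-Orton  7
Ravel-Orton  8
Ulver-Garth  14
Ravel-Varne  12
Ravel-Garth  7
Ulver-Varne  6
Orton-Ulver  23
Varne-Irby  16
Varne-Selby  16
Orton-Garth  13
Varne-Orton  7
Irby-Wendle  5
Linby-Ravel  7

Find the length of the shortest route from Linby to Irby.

22 km

Shortest distances from Linby:
Linby: 0
Ravel: 7  (via Linby)
Ulver: 12  (via Linby)
Garth: 14  (via Ravel)
Orton: 15  (via Ravel)
Varne: 18  (via Ulver)
Irby: 22  (via Orton)
Shortest route: Linby → Ravel → Orton → Irby = 22 km.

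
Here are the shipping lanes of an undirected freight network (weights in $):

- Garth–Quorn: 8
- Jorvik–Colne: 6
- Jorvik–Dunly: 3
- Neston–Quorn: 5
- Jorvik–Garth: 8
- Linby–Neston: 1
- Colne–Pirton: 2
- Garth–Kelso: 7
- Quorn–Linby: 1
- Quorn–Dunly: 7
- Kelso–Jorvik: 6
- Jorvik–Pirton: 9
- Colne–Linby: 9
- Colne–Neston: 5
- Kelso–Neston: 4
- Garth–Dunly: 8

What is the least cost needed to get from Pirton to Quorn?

Candidate routes:
Pirton → Colne → Neston → Linby → Quorn: 2+5+1+1 = 9
Pirton → Colne → Linby → Neston → Quorn: 2+9+1+5 = 17
Pirton → Colne → Neston → Quorn: 2+5+5 = 12
Pirton → Colne → Linby → Quorn: 2+9+1 = 12
Cheapest is Pirton → Colne → Neston → Linby → Quorn at $9.

$9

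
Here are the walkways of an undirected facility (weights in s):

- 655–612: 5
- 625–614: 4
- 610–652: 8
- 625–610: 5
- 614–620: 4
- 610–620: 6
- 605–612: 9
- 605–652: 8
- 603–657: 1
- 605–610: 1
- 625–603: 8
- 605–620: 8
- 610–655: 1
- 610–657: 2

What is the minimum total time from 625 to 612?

Enumerating some paths:
625 → 610 → 655 → 612: 5+1+5 = 11
625 → 610 → 605 → 612: 5+1+9 = 15
625 → 603 → 657 → 610 → 655 → 612: 8+1+2+1+5 = 17
The minimum is 11 s via 625 → 610 → 655 → 612.

11 s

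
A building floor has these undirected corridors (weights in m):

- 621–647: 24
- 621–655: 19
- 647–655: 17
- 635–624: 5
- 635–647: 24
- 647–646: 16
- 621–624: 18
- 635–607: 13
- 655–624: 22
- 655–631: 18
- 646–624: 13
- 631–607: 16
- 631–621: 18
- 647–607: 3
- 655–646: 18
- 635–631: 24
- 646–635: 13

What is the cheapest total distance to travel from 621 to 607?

27 m

Compare a few routes:
621 - 647 - 607: 24+3 = 27
621 - 631 - 607: 18+16 = 34
The minimum is 27 m via 621 - 647 - 607.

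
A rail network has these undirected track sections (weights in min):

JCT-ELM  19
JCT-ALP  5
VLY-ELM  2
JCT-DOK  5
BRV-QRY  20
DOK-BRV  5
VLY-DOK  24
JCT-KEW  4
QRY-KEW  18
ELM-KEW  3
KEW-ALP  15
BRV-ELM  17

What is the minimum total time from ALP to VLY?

Candidate routes:
ALP → KEW → ELM → VLY: 15+3+2 = 20
ALP → JCT → KEW → ELM → VLY: 5+4+3+2 = 14
Cheapest is ALP → JCT → KEW → ELM → VLY at 14 min.

14 min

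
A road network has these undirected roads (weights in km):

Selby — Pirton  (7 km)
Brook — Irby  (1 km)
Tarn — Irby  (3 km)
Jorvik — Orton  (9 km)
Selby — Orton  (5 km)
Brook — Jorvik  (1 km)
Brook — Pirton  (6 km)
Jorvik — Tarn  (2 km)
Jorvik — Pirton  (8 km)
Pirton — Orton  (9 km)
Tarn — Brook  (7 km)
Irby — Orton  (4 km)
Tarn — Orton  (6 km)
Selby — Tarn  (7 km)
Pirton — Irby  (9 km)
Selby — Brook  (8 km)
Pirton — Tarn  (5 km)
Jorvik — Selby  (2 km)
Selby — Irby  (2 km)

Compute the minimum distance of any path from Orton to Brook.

Shortest distances from Orton:
Orton: 0
Irby: 4  (via Orton)
Selby: 5  (via Orton)
Brook: 5  (via Irby)
Shortest route: Orton → Irby → Brook = 5 km.

5 km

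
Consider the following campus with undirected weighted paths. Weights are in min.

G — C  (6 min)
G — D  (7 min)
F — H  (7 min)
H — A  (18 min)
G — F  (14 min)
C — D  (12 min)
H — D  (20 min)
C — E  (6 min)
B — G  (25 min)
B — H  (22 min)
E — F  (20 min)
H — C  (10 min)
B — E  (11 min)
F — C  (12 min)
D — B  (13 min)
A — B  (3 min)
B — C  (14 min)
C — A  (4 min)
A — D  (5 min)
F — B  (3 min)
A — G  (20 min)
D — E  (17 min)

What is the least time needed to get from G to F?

Shortest distances from G:
G: 0
C: 6  (via G)
D: 7  (via G)
A: 10  (via C)
E: 12  (via C)
B: 13  (via A)
F: 14  (via G)
Shortest route: G → F = 14 min.

14 min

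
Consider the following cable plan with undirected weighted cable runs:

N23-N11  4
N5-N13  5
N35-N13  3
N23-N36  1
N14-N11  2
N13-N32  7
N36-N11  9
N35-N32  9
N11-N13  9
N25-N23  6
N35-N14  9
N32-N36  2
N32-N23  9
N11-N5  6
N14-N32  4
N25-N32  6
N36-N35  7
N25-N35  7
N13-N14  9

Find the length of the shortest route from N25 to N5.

Enumerating some paths:
N25 - N35 - N13 - N5: 7+3+5 = 15
N25 - N32 - N14 - N11 - N5: 6+4+2+6 = 18
N25 - N32 - N13 - N5: 6+7+5 = 18
N25 - N23 - N11 - N5: 6+4+6 = 16
Cheapest is N25 - N35 - N13 - N5 at 15.

15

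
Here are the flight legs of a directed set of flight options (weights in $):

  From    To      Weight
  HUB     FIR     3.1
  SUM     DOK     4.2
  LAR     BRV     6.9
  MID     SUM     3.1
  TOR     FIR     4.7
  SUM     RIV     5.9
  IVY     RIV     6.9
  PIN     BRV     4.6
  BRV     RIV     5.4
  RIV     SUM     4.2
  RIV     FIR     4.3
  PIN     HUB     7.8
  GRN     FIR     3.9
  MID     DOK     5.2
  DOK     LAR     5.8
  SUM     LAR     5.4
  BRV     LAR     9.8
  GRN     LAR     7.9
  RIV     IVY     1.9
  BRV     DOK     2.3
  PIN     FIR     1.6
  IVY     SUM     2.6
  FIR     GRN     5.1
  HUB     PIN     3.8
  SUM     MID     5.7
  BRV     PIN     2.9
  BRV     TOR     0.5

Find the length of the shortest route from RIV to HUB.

$27.2

Running Dijkstra from RIV:
RIV: 0
IVY: 1.9  (via RIV)
SUM: 4.2  (via RIV)
FIR: 4.3  (via RIV)
DOK: 8.4  (via SUM)
GRN: 9.4  (via FIR)
LAR: 9.6  (via SUM)
MID: 9.9  (via SUM)
BRV: 16.5  (via LAR)
TOR: 17  (via BRV)
PIN: 19.4  (via BRV)
HUB: 27.2  (via PIN)
Shortest route: RIV → SUM → LAR → BRV → PIN → HUB = $27.2.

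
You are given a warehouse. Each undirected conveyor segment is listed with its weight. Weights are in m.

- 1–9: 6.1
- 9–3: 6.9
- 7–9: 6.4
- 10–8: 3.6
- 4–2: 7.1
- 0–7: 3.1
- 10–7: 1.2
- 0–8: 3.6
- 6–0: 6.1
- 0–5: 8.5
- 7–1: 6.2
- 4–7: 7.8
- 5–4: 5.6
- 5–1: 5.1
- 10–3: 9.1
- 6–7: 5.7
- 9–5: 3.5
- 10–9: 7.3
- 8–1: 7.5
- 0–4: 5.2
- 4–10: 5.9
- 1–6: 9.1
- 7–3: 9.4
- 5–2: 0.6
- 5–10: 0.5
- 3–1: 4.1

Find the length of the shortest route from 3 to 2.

Candidate routes:
3 - 1 - 5 - 2: 4.1+5.1+0.6 = 9.8
3 - 9 - 5 - 2: 6.9+3.5+0.6 = 11
3 - 10 - 5 - 2: 9.1+0.5+0.6 = 10.2
The minimum is 9.8 m via 3 - 1 - 5 - 2.

9.8 m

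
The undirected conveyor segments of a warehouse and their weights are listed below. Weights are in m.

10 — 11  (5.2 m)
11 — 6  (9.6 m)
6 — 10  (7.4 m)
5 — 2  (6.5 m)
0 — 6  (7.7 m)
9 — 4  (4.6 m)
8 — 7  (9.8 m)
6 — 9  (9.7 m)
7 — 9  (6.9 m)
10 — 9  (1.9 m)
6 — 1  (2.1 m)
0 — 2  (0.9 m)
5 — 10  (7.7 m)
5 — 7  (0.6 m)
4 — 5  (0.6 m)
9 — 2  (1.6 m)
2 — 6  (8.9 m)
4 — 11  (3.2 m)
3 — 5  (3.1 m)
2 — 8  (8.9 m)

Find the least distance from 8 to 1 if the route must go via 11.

Best 8 to 11: 8–7–5–4–11 costing 14.2
Shortest 11→1: 11–6–1 = 11.7
Total via 11: 14.2 + 11.7 = 25.9 m.

25.9 m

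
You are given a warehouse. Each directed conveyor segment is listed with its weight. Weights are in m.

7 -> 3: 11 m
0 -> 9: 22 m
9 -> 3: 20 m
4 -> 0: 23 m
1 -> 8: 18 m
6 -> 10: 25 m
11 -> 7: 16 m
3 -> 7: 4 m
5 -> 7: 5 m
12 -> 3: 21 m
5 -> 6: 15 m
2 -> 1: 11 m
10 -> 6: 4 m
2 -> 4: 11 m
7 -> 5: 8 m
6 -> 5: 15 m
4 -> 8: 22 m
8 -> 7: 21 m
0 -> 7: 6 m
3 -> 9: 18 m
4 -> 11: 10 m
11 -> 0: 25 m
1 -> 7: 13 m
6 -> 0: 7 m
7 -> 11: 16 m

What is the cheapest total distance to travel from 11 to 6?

39 m

Shortest distances from 11:
11: 0
7: 16  (via 11)
5: 24  (via 7)
0: 25  (via 11)
3: 27  (via 7)
6: 39  (via 5)
Shortest route: 11 → 7 → 5 → 6 = 39 m.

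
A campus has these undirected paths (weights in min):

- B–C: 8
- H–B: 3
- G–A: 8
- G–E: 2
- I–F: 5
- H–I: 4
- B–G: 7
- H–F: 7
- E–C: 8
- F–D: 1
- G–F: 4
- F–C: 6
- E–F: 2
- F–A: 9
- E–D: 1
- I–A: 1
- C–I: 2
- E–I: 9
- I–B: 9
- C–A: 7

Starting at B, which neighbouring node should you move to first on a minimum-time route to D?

G

Enumerating some paths:
B → H → F → D: 3+7+1 = 11
B → G → E → D: 7+2+1 = 10
The minimum is 10 min via B → G → E → D.
So from B the first move is to G.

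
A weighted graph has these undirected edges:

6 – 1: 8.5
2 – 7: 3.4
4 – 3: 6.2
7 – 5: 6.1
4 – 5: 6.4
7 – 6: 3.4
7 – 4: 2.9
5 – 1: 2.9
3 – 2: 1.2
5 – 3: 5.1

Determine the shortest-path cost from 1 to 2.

Compare a few routes:
1 → 5 → 3 → 2: 2.9+5.1+1.2 = 9.2
1 → 5 → 7 → 2: 2.9+6.1+3.4 = 12.4
The minimum is 9.2 via 1 → 5 → 3 → 2.

9.2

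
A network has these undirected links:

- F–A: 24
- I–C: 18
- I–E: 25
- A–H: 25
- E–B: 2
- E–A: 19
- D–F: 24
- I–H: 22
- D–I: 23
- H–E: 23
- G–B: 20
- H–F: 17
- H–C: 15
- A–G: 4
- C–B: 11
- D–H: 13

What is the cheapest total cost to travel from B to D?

38

Running Dijkstra from B:
B: 0
E: 2  (via B)
C: 11  (via B)
G: 20  (via B)
A: 21  (via E)
H: 25  (via E)
I: 27  (via E)
D: 38  (via H)
Shortest route: B → E → H → D = 38.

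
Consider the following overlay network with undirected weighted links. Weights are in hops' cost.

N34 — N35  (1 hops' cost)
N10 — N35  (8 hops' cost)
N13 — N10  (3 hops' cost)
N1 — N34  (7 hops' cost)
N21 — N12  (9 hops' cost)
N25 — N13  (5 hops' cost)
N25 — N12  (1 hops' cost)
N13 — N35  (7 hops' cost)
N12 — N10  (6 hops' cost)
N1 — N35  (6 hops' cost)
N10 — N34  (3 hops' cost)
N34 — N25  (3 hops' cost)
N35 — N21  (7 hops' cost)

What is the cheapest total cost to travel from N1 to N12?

11 hops' cost

Enumerating some paths:
N1–N35–N34–N10–N12: 6+1+3+6 = 16
N1–N34–N25–N12: 7+3+1 = 11
Cheapest is N1–N34–N25–N12 at 11 hops' cost.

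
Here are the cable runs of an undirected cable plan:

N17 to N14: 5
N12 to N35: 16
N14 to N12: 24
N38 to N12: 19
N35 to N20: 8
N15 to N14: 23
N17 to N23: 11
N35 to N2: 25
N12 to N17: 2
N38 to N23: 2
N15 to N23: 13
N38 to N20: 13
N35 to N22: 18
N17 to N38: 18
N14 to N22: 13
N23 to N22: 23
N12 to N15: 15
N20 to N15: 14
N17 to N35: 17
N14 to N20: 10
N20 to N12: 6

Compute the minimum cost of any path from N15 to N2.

Candidate routes:
N15 → N12 → N17 → N35 → N2: 15+2+17+25 = 59
N15 → N12 → N20 → N35 → N2: 15+6+8+25 = 54
N15 → N12 → N35 → N2: 15+16+25 = 56
N15 → N20 → N35 → N2: 14+8+25 = 47
Cheapest is N15 → N20 → N35 → N2 at 47.

47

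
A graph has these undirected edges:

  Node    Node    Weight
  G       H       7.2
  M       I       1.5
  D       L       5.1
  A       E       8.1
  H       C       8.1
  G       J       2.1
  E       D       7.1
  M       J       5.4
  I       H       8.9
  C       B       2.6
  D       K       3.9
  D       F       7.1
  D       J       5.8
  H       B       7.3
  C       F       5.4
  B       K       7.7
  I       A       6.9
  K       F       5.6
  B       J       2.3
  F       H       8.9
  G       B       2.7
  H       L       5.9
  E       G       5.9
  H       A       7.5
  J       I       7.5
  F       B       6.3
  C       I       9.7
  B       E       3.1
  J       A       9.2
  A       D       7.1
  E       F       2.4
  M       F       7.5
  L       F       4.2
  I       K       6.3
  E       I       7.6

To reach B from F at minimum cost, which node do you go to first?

Candidate routes:
F - B: 6.3 = 6.3
F - E - B: 2.4+3.1 = 5.5
Cheapest is F - E - B at 5.5.
So from F the first move is to E.

E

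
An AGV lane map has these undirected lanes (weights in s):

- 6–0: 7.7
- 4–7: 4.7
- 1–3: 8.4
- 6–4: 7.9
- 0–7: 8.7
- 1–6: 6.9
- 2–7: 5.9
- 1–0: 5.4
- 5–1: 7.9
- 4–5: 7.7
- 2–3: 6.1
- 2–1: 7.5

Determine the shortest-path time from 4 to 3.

16.7 s

Enumerating some paths:
4 → 7 → 2 → 3: 4.7+5.9+6.1 = 16.7
4 → 6 → 1 → 3: 7.9+6.9+8.4 = 23.2
The minimum is 16.7 s via 4 → 7 → 2 → 3.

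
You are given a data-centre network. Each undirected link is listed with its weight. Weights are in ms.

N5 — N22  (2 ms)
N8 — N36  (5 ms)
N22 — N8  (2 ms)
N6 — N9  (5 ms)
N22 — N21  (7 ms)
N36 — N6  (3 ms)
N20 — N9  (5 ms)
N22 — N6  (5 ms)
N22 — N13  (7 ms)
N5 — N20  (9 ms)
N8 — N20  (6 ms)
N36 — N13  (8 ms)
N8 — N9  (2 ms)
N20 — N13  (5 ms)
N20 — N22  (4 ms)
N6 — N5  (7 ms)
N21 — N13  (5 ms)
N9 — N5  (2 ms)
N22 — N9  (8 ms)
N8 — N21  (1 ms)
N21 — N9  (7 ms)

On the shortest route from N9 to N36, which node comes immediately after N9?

N8

Compare a few routes:
N9–N6–N36: 5+3 = 8
N9–N8–N36: 2+5 = 7
Cheapest is N9–N8–N36 at 7 ms.
So from N9 the first move is to N8.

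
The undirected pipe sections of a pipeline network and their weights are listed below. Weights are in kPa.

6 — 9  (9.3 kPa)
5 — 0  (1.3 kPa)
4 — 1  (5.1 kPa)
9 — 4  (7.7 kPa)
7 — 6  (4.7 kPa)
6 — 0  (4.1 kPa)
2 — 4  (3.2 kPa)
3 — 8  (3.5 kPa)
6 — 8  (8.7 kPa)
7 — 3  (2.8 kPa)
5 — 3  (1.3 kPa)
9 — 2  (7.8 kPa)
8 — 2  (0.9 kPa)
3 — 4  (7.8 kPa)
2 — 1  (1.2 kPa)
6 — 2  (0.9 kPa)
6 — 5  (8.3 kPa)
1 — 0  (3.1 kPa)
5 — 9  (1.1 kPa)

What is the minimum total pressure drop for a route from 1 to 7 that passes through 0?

Shortest 1→0: 1 → 0 = 3.1
Best 0 to 7: 0 → 5 → 3 → 7 costing 5.4
Total via 0: 3.1 + 5.4 = 8.5 kPa.

8.5 kPa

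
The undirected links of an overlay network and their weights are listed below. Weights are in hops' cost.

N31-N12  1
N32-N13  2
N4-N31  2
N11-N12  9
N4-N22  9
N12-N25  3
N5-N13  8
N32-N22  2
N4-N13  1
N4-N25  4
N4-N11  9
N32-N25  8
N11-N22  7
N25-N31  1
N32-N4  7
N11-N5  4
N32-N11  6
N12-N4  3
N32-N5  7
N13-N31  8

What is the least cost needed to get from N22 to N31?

Enumerating some paths:
N22 → N32 → N13 → N4 → N25 → N31: 2+2+1+4+1 = 10
N22 → N32 → N13 → N4 → N31: 2+2+1+2 = 7
N22 → N32 → N13 → N4 → N12 → N31: 2+2+1+3+1 = 9
The minimum is 7 hops' cost via N22 → N32 → N13 → N4 → N31.

7 hops' cost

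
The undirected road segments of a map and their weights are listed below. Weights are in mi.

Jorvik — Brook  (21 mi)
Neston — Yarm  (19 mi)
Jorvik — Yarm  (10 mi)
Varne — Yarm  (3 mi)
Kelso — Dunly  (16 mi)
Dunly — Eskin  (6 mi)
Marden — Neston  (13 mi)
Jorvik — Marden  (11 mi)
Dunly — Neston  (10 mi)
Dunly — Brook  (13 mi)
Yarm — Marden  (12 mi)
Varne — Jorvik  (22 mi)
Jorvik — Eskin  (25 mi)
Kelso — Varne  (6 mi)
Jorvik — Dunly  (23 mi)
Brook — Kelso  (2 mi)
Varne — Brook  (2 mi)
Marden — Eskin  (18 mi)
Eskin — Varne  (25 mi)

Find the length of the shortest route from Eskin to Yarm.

24 mi

Settle nodes by increasing distance from Eskin:
Eskin: 0
Dunly: 6  (via Eskin)
Neston: 16  (via Dunly)
Marden: 18  (via Eskin)
Brook: 19  (via Dunly)
Varne: 21  (via Brook)
Kelso: 21  (via Brook)
Yarm: 24  (via Varne)
Shortest route: Eskin → Dunly → Brook → Varne → Yarm = 24 mi.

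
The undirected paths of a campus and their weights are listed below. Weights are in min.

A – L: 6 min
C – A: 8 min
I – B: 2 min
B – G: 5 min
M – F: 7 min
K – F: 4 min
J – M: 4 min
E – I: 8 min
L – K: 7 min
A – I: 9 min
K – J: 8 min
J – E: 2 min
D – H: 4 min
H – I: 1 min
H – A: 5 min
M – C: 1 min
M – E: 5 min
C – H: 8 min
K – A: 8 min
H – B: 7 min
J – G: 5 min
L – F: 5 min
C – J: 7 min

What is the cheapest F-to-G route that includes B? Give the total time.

Shortest F→B: F–M–C–H–I–B = 19
Shortest B→G: B–G = 5
Total via B: 19 + 5 = 24 min.

24 min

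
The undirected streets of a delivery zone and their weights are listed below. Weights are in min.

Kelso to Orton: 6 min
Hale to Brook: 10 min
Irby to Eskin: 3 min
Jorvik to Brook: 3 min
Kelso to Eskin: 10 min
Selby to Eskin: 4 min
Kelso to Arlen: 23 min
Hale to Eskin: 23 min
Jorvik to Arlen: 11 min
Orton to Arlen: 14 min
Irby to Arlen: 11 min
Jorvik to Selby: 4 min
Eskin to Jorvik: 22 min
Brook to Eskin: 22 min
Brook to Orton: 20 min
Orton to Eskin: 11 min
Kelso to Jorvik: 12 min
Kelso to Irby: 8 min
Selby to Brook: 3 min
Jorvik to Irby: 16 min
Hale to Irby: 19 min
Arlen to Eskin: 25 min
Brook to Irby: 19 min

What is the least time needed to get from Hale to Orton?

Compare a few routes:
Hale - Brook - Jorvik - Selby - Eskin - Orton: 10+3+4+4+11 = 32
Hale - Brook - Jorvik - Kelso - Orton: 10+3+12+6 = 31
Hale - Brook - Orton: 10+20 = 30
Hale - Brook - Selby - Eskin - Orton: 10+3+4+11 = 28
Cheapest is Hale - Brook - Selby - Eskin - Orton at 28 min.

28 min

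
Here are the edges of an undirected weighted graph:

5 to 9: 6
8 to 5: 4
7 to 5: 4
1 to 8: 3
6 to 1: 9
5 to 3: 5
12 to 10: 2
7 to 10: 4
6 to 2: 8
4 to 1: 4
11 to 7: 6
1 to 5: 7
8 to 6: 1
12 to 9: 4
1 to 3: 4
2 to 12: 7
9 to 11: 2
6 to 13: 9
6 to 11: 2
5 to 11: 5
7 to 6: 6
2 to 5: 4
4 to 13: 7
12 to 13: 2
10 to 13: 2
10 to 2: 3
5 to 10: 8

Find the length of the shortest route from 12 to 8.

Shortest distances from 12:
12: 0
10: 2  (via 12)
13: 2  (via 12)
9: 4  (via 12)
2: 5  (via 10)
7: 6  (via 10)
11: 6  (via 9)
6: 8  (via 11)
4: 9  (via 13)
5: 9  (via 2)
8: 9  (via 6)
Shortest route: 12 → 9 → 11 → 6 → 8 = 9.

9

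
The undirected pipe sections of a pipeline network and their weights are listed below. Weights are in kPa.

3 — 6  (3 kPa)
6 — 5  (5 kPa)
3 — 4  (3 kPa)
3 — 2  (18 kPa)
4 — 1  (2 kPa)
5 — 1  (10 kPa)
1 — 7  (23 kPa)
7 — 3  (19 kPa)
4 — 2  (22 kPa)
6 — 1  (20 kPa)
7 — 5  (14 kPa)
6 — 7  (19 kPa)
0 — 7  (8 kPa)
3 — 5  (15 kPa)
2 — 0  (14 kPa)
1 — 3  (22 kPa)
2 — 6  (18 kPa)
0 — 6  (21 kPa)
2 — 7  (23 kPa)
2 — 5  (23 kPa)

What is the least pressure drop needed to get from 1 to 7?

23 kPa

Enumerating some paths:
1 → 7: 23 = 23
1 → 4 → 3 → 7: 2+3+19 = 24
Cheapest is 1 → 7 at 23 kPa.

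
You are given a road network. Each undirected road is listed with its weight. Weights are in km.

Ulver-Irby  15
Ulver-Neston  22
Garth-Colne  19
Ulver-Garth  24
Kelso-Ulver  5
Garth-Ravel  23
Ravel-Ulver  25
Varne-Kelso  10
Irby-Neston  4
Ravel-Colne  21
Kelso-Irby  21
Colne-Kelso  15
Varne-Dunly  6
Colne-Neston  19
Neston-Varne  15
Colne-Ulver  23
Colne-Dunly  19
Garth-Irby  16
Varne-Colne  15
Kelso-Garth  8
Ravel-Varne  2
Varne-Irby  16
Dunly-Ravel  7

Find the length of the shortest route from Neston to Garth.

Candidate routes:
Neston–Irby–Garth: 4+16 = 20
Neston–Varne–Kelso–Garth: 15+10+8 = 33
Neston–Irby–Ulver–Kelso–Garth: 4+15+5+8 = 32
Neston–Irby–Kelso–Garth: 4+21+8 = 33
Cheapest is Neston–Irby–Garth at 20 km.

20 km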